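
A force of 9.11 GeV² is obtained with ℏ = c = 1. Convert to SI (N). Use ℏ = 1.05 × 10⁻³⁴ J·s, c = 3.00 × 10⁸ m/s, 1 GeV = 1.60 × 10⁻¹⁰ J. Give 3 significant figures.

7.40 × 10⁶ N

Force is [E]/[L] = [E]²/(ℏc); restore (ℏc)⁻¹.
1 GeV² → 1/(ℏc) × (1 GeV in J)² = 8.13 × 10⁵ N.
Result: 9.11 × 8.13 × 10⁵ = 7.40 × 10⁶ N.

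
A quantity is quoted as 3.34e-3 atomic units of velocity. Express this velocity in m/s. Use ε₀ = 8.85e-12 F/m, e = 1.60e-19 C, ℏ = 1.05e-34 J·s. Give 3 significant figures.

One atomic unit of velocity: v_au = e²/(4πε₀ℏ) = 2.19e6 m/s.
3.34e-3 × 2.19e6 m/s = 7.32e3 m/s

7.32e3 m/s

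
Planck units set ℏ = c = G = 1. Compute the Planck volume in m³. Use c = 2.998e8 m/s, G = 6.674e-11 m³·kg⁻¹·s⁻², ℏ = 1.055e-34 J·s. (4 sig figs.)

From ℏ = c = G = 1 the volume scale is V_P = (ℏG/c³)^(3/2).
  = √(1.784e-209)
  = 4.224e-105 m³

4.224e-105 m³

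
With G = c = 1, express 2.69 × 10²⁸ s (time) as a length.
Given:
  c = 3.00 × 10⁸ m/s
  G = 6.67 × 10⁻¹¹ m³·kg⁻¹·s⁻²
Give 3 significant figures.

Time → length via c.
2.69 × 10²⁸ s × (c) = 8.07 × 10³⁶ m

8.07 × 10³⁶ m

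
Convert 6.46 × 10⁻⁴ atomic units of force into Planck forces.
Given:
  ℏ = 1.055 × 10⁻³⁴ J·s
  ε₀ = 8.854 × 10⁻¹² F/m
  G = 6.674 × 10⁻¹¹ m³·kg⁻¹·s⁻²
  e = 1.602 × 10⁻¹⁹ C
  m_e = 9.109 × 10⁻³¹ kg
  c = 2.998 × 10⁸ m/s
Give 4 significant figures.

atomic unit of force: F_au = E_h/a₀ = m_e²e⁶/((4πε₀)³ℏ⁴) = 8.220 × 10⁻⁸ N
Planck force: F_P = c⁴/G = 1.210 × 10⁴⁴ N
6.46 × 10⁻⁴ × 8.220 × 10⁻⁸ / 1.210 × 10⁴⁴ = 4.387 × 10⁻⁵⁵

4.387 × 10⁻⁵⁵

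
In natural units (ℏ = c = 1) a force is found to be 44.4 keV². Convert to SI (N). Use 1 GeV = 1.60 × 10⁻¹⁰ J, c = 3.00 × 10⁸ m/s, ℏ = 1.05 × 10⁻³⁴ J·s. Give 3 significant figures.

Force is [E]/[L] = [E]²/(ℏc); restore (ℏc)⁻¹.
1 GeV² → 1/(ℏc) × (1 GeV in J)² = 8.13 × 10⁵ N.
Convert the energy scale: 44.4 keV² = 4.44 × 10⁻¹¹ GeV².
Result: 4.44 × 10⁻¹¹ × 8.13 × 10⁵ = 3.61 × 10⁻⁵ N.

3.61 × 10⁻⁵ N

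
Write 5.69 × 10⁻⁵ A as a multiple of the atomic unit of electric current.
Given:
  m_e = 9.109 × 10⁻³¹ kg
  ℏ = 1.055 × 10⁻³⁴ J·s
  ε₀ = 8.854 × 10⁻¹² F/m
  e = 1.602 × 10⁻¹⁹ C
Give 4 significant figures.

8.606 × 10⁻³

atomic unit of electric current: I_au = e E_h/ℏ = m_e e⁵/((4πε₀)²ℏ³) = 6.612 × 10⁻³ A.
5.69 × 10⁻⁵ / 6.612 × 10⁻³ = 8.606 × 10⁻³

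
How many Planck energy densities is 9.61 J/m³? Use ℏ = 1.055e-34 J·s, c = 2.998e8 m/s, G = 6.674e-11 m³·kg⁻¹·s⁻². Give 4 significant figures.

Planck energy density: u_P = c⁷/(ℏG²) = 4.632e113 J/m³.
9.61 / 4.632e113 = 2.075e-113

2.075e-113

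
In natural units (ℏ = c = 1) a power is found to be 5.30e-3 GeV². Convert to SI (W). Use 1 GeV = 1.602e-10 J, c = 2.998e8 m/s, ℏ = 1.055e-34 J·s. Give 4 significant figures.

1.289e12 W

Power is [E]/[T] = [E]²/ℏ.
1 GeV² → 1/ℏ × (1 GeV in J)² = 2.433e14 W.
Result: 5.30e-3 × 2.433e14 = 1.289e12 W.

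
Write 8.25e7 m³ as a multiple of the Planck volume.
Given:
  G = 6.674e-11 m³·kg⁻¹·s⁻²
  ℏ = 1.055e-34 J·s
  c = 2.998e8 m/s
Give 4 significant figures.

Planck volume: V_P = (ℏG/c³)^(3/2) = 4.224e-105 m³.
8.25e7 / 4.224e-105 = 1.953e112

1.953e112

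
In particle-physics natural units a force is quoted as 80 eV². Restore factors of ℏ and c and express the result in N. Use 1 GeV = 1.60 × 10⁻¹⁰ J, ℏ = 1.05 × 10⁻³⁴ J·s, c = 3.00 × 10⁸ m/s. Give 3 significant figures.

Force is [E]/[L] = [E]²/(ℏc); restore (ℏc)⁻¹.
1 GeV² → 1/(ℏc) × (1 GeV in J)² = 8.13 × 10⁵ N.
Convert the energy scale: 80 eV² = 8.00 × 10⁻¹⁷ GeV².
Result: 8.00 × 10⁻¹⁷ × 8.13 × 10⁵ = 6.50 × 10⁻¹¹ N.

6.50 × 10⁻¹¹ N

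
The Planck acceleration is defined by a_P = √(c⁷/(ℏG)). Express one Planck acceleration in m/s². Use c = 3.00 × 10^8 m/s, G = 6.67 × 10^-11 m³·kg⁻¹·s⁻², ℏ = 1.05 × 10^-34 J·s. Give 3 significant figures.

5.59 × 10^51 m/s²

a_P = √(c⁷/(ℏG))
  = √(3.12 × 10^103)
  = 5.59 × 10^51 m/s²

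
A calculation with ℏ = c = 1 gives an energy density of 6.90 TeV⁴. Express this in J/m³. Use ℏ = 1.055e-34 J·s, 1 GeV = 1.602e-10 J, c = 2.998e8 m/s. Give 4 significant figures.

1.436e50 J/m³

[E]/[L]³ = [E]⁴/(ℏc)³; restore (ℏc)⁻³.
1 GeV⁴ → 1/(ℏc)³ × (1 GeV in J)⁴ = 2.082e37 J/m³.
Convert the energy scale: 6.90 TeV⁴ = 6.90e12 GeV⁴.
Result: 6.90e12 × 2.082e37 = 1.436e50 J/m³.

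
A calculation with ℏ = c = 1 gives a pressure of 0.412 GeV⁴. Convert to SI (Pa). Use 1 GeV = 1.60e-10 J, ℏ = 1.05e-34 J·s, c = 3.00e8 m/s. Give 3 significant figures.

Pressure is [E]/[L]³ = [E]⁴/(ℏc)³.
1 GeV⁴ → 1/(ℏc)³ × (1 GeV in J)⁴ = 2.10e37 Pa.
Result: 0.412 × 2.10e37 = 8.64e36 Pa.

8.64e36 Pa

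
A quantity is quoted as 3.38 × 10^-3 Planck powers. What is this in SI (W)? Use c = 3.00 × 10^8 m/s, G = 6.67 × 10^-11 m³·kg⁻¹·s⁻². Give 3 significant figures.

1.23 × 10^50 W

One Planck power: P_P = c⁵/G = 3.64 × 10^52 W.
3.38 × 10^-3 × 3.64 × 10^52 W = 1.23 × 10^50 W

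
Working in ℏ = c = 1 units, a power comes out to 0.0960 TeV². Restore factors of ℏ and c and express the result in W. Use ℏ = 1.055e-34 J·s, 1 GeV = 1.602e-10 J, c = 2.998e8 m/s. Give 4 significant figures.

Power is [E]/[T] = [E]²/ℏ.
1 GeV² → 1/ℏ × (1 GeV in J)² = 2.433e14 W.
Convert the energy scale: 0.0960 TeV² = 9.60e4 GeV².
Result: 9.60e4 × 2.433e14 = 2.335e19 W.

2.335e19 W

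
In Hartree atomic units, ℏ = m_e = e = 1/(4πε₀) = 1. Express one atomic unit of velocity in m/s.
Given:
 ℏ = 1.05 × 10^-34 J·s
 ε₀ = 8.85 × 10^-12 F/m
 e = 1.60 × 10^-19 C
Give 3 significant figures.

Dimensional analysis gives v_au = e²/(4πε₀ℏ).
  = 2.56 × 10^-38 / 1.17 × 10^-44
  = 2.19 × 10^6 m/s

2.19 × 10^6 m/s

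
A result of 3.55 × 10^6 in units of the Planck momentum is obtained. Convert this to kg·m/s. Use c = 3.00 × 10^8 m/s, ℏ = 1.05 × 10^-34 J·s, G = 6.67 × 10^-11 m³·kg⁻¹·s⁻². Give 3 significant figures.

2.31 × 10^7 kg·m/s

One Planck momentum: p_P = √(ℏc³/G) = 6.52 kg·m/s.
3.55 × 10^6 × 6.52 kg·m/s = 2.31 × 10^7 kg·m/s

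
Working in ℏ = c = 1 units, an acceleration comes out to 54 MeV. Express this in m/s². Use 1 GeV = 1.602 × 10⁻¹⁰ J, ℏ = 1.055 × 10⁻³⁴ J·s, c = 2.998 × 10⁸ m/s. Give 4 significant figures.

Acceleration is [L]/[T]² = c·[E]/ℏ.
1 GeV → c/ℏ × (1 GeV in J) = 4.552 × 10³² m/s².
Convert the energy scale: 54 MeV = 0.0540 GeV.
Result: 0.0540 × 4.552 × 10³² = 2.458 × 10³¹ m/s².

2.458 × 10³¹ m/s²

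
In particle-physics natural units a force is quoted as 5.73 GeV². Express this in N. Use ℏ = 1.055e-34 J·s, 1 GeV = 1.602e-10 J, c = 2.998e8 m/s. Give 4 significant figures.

Force is [E]/[L] = [E]²/(ℏc); restore (ℏc)⁻¹.
1 GeV² → 1/(ℏc) × (1 GeV in J)² = 8.114e5 N.
Result: 5.73 × 8.114e5 = 4.649e6 N.

4.649e6 N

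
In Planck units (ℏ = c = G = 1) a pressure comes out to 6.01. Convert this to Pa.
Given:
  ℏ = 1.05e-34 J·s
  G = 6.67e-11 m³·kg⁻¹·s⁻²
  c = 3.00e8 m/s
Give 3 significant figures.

One Planck pressure: p_P = c⁷/(ℏG²) = 4.68e113 Pa.
6.01 × 4.68e113 Pa = 2.81e114 Pa

2.81e114 Pa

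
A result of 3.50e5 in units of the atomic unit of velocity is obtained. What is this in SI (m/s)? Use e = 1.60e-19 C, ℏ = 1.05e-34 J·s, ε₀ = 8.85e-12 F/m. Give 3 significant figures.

One atomic unit of velocity: v_au = e²/(4πε₀ℏ) = 2.19e6 m/s.
3.50e5 × 2.19e6 m/s = 7.67e11 m/s

7.67e11 m/s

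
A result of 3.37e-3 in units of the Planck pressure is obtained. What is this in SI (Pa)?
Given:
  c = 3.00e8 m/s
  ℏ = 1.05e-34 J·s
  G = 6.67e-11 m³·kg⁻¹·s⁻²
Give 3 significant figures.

1.58e111 Pa

One Planck pressure: p_P = c⁷/(ℏG²) = 4.68e113 Pa.
3.37e-3 × 4.68e113 Pa = 1.58e111 Pa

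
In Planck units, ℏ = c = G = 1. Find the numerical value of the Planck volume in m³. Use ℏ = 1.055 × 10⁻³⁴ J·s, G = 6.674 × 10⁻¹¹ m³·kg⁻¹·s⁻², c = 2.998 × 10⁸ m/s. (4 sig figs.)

4.224 × 10⁻¹⁰⁵ m³

Dimensional analysis gives V_P = (ℏG/c³)^(3/2).
  = √(1.784 × 10⁻²⁰⁹)
  = 4.224 × 10⁻¹⁰⁵ m³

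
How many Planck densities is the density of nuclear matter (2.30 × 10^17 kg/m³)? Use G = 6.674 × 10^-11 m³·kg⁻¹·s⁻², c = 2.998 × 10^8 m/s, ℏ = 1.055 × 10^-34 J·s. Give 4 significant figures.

4.463 × 10^-80

Planck density: ρ_P = c⁵/(ℏG²) = 5.154 × 10^96 kg/m³.
2.30 × 10^17 / 5.154 × 10^96 = 4.463 × 10^-80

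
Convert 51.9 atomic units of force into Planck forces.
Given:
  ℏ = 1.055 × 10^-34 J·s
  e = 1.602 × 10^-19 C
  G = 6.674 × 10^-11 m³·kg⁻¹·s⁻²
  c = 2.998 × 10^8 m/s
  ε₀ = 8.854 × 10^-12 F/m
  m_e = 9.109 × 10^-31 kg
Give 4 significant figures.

atomic unit of force: F_au = E_h/a₀ = m_e²e⁶/((4πε₀)³ℏ⁴) = 8.220 × 10^-8 N
Planck force: F_P = c⁴/G = 1.210 × 10^44 N
51.9 × 8.220 × 10^-8 / 1.210 × 10^44 = 3.524 × 10^-50

3.524 × 10^-50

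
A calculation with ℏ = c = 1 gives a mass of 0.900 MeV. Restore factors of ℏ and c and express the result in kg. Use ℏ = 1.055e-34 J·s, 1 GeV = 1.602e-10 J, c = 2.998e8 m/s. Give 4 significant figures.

Mass is [E]/c²; divide by c².
1 GeV → 1/c² × (1 GeV in J) = 1.782e-27 kg.
Convert the energy scale: 0.900 MeV = 9.00e-4 GeV.
Result: 9.00e-4 × 1.782e-27 = 1.604e-30 kg.

1.604e-30 kg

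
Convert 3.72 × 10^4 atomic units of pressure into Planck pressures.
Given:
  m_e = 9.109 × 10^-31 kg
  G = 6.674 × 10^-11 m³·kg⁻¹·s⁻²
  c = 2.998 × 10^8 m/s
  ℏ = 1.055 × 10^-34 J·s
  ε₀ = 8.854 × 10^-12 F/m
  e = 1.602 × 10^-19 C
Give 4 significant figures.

2.352 × 10^-96

atomic unit of pressure: P_au = E_h/a₀³ = m_e⁴e¹⁰/((4πε₀)⁵ℏ⁸) = 2.929 × 10^13 Pa
Planck pressure: p_P = c⁷/(ℏG²) = 4.632 × 10^113 Pa
3.72 × 10^4 × 2.929 × 10^13 / 4.632 × 10^113 = 2.352 × 10^-96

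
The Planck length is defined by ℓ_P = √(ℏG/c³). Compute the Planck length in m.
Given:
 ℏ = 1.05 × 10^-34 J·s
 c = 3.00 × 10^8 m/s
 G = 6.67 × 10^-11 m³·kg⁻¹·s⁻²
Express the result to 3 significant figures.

ℓ_P = √(ℏG/c³)
  = √(2.59 × 10^-70)
  = 1.61 × 10^-35 m

1.61 × 10^-35 m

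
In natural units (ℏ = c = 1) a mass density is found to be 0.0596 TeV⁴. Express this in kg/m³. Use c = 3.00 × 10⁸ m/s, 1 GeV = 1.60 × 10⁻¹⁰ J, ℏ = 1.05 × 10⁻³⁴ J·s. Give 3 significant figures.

1.39 × 10³¹ kg/m³

Mass density is [E]/(c²[L]³) = [E]⁴/(ℏ³c⁵).
1 GeV⁴ → 1/(ℏ³c⁵) × (1 GeV in J)⁴ = 2.33 × 10²⁰ kg/m³.
Convert the energy scale: 0.0596 TeV⁴ = 5.96 × 10¹⁰ GeV⁴.
Result: 5.96 × 10¹⁰ × 2.33 × 10²⁰ = 1.39 × 10³¹ kg/m³.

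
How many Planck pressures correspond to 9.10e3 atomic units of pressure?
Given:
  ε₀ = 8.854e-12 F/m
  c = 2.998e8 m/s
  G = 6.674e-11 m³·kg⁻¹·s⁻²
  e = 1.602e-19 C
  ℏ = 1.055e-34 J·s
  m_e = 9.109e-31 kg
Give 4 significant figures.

5.754e-97

atomic unit of pressure: P_au = E_h/a₀³ = m_e⁴e¹⁰/((4πε₀)⁵ℏ⁸) = 2.929e13 Pa
Planck pressure: p_P = c⁷/(ℏG²) = 4.632e113 Pa
9.10e3 × 2.929e13 / 4.632e113 = 5.754e-97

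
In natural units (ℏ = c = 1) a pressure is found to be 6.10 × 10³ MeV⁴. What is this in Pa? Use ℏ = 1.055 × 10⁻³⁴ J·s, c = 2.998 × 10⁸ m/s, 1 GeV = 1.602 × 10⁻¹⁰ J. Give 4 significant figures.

Pressure is [E]/[L]³ = [E]⁴/(ℏc)³.
1 GeV⁴ → 1/(ℏc)³ × (1 GeV in J)⁴ = 2.082 × 10³⁷ Pa.
Convert the energy scale: 6.10 × 10³ MeV⁴ = 6.10 × 10⁻⁹ GeV⁴.
Result: 6.10 × 10⁻⁹ × 2.082 × 10³⁷ = 1.270 × 10²⁹ Pa.

1.270 × 10²⁹ Pa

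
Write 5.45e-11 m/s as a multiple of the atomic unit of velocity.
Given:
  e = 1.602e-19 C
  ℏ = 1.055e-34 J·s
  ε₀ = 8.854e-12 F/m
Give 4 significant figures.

atomic unit of velocity: v_au = e²/(4πε₀ℏ) = 2.186e6 m/s.
5.45e-11 / 2.186e6 = 2.493e-17

2.493e-17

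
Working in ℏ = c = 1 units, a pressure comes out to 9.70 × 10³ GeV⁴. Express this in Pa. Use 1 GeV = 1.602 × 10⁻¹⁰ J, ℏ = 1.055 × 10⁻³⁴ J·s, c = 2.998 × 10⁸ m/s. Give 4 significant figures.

Pressure is [E]/[L]³ = [E]⁴/(ℏc)³.
1 GeV⁴ → 1/(ℏc)³ × (1 GeV in J)⁴ = 2.082 × 10³⁷ Pa.
Result: 9.70 × 10³ × 2.082 × 10³⁷ = 2.019 × 10⁴¹ Pa.

2.019 × 10⁴¹ Pa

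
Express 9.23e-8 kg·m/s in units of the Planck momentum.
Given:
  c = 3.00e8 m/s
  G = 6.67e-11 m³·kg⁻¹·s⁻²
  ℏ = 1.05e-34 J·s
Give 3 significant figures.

1.42e-8

Planck momentum: p_P = √(ℏc³/G) = 6.52 kg·m/s.
9.23e-8 / 6.52 = 1.42e-8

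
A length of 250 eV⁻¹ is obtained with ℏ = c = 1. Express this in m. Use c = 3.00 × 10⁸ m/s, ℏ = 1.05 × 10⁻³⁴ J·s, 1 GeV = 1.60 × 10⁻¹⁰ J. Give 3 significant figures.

4.92 × 10⁻⁵ m

A length is [E]⁻¹ in ℏ=c=1; restore one factor of ℏc.
1 GeV⁻¹ → ℏc × (1 GeV in J)⁻¹ = 1.97 × 10⁻¹⁶ m.
Convert the energy scale: 250 eV⁻¹ = 2.50 × 10¹¹ GeV⁻¹.
Result: 2.50 × 10¹¹ × 1.97 × 10⁻¹⁶ = 4.92 × 10⁻⁵ m.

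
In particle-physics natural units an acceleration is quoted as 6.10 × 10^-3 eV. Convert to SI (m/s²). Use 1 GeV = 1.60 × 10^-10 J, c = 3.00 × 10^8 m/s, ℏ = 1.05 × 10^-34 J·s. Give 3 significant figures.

2.79 × 10^21 m/s²

Acceleration is [L]/[T]² = c·[E]/ℏ.
1 GeV → c/ℏ × (1 GeV in J) = 4.57 × 10^32 m/s².
Convert the energy scale: 6.10 × 10^-3 eV = 6.10 × 10^-12 GeV.
Result: 6.10 × 10^-12 × 4.57 × 10^32 = 2.79 × 10^21 m/s².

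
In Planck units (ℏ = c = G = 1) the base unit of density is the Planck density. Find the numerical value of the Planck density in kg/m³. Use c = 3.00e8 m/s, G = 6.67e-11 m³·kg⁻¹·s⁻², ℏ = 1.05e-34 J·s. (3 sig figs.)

5.20e96 kg/m³

ρ_P = c⁵/(ℏG²)
  = 2.43e42 / 4.67e-55
  = 5.20e96 kg/m³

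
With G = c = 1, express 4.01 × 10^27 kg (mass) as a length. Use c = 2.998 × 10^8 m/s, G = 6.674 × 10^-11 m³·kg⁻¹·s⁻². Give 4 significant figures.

In G = c = 1 units mass has dimensions of length; the conversion factor is G/c².
4.01 × 10^27 kg × (G/c²) = 2.978 m

2.978 m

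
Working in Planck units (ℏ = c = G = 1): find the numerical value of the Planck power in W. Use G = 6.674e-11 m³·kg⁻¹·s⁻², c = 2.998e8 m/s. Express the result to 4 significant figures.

3.629e52 W

Dimensional analysis gives P_P = c⁵/G.
  = 2.422e42 / 6.674e-11
  = 3.629e52 W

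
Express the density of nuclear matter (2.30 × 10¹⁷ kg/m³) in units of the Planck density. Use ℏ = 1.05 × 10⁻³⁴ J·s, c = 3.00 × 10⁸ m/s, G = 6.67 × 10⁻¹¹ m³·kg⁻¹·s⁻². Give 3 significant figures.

4.42 × 10⁻⁸⁰

Planck density: ρ_P = c⁵/(ℏG²) = 5.20 × 10⁹⁶ kg/m³.
2.30 × 10¹⁷ / 5.20 × 10⁹⁶ = 4.42 × 10⁻⁸⁰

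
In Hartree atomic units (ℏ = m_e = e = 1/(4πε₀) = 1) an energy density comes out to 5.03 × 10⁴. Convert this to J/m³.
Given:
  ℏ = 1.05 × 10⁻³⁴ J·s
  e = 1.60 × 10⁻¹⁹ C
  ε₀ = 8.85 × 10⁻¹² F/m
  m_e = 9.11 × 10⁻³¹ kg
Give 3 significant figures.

One atomic unit of energy density: u_au = E_h/a₀³ = m_e⁴e¹⁰/((4πε₀)⁵ℏ⁸) = 3.01 × 10¹³ J/m³.
5.03 × 10⁴ × 3.01 × 10¹³ J/m³ = 1.52 × 10¹⁸ J/m³

1.52 × 10¹⁸ J/m³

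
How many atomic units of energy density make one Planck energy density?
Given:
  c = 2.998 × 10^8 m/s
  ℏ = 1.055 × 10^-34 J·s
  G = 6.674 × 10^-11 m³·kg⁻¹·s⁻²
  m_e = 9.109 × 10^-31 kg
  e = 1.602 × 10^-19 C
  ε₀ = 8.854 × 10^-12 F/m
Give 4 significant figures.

Planck energy density: u_P = c⁷/(ℏG²) = 4.632 × 10^113 J/m³
atomic unit of energy density: u_au = E_h/a₀³ = m_e⁴e¹⁰/((4πε₀)⁵ℏ⁸) = 2.929 × 10^13 J/m³
ratio = 4.632 × 10^113 / 2.929 × 10^13 = 1.581 × 10^100

1.581 × 10^100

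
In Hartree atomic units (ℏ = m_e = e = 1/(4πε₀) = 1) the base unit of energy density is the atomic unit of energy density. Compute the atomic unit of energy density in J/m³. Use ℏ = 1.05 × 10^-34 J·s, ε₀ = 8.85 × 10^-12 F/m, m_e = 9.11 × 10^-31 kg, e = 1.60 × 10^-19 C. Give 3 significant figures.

3.01 × 10^13 J/m³

u_au = E_h/a₀³ = m_e⁴e¹⁰/((4πε₀)⁵ℏ⁸)
E_h = 4.38 × 10^-18 J
a₀ = 5.26 × 10^-11 m
E_h/a₀³ = 3.01 × 10^13 J/m³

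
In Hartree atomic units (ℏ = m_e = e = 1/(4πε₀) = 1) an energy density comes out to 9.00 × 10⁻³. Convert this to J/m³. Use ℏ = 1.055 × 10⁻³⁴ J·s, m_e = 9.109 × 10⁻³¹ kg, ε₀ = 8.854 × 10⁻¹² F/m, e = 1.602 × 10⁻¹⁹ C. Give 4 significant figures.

One atomic unit of energy density: u_au = E_h/a₀³ = m_e⁴e¹⁰/((4πε₀)⁵ℏ⁸) = 2.929 × 10¹³ J/m³.
9.00 × 10⁻³ × 2.929 × 10¹³ J/m³ = 2.636 × 10¹¹ J/m³

2.636 × 10¹¹ J/m³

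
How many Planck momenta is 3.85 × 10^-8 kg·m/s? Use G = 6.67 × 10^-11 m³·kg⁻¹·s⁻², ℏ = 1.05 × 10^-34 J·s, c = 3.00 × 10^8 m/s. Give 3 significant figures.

Planck momentum: p_P = √(ℏc³/G) = 6.52 kg·m/s.
3.85 × 10^-8 / 6.52 = 5.91 × 10^-9

5.91 × 10^-9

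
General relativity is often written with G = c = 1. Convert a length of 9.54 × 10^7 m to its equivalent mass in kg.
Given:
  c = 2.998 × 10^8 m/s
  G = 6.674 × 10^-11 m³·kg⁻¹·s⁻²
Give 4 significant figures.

Length → mass via c²/G.
9.54 × 10^7 m × (c²/G) = 1.285 × 10^35 kg

1.285 × 10^35 kg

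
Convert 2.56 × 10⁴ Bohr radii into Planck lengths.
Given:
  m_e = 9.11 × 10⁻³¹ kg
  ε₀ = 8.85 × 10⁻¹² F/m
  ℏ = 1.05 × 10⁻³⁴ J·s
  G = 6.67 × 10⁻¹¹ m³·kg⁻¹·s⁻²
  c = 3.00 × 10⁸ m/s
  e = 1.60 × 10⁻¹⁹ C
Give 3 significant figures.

Bohr radius: a₀ = 4πε₀ℏ²/(m_e e²) = 5.26 × 10⁻¹¹ m
Planck length: ℓ_P = √(ℏG/c³) = 1.61 × 10⁻³⁵ m
2.56 × 10⁴ × 5.26 × 10⁻¹¹ / 1.61 × 10⁻³⁵ = 8.36 × 10²⁸

8.36 × 10²⁸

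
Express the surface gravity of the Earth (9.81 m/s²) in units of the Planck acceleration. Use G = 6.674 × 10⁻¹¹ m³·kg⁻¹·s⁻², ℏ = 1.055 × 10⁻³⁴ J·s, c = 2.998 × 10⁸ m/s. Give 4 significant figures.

Planck acceleration: a_P = √(c⁷/(ℏG)) = 5.560 × 10⁵¹ m/s².
9.81 / 5.560 × 10⁵¹ = 1.764 × 10⁻⁵¹

1.764 × 10⁻⁵¹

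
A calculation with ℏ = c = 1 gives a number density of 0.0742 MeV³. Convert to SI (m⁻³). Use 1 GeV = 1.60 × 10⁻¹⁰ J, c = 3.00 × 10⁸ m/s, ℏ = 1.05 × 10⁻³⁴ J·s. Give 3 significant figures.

9.72 × 10³⁶ m⁻³

Number density is [L]⁻³ = [E]³/(ℏc)³.
1 GeV³ → 1/(ℏc)³ × (1 GeV in J)³ = 1.31 × 10⁴⁷ m⁻³.
Convert the energy scale: 0.0742 MeV³ = 7.42 × 10⁻¹¹ GeV³.
Result: 7.42 × 10⁻¹¹ × 1.31 × 10⁴⁷ = 9.72 × 10³⁶ m⁻³.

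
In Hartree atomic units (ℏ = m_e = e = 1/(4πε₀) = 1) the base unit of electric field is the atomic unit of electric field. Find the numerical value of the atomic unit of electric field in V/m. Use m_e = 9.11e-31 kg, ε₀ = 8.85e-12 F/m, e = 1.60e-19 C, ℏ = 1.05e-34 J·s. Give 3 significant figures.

E_au = E_h/(e a₀) = m_e²e⁵/((4πε₀)³ℏ⁴)
E_h = 4.38e-18 J
a₀ = 5.26e-11 m
E_h/(e·a₀) = 5.20e11 V/m

5.20e11 V/m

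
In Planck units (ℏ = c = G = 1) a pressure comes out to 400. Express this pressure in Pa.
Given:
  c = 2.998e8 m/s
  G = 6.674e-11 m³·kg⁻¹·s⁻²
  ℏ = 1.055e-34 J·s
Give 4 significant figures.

1.853e116 Pa

One Planck pressure: p_P = c⁷/(ℏG²) = 4.632e113 Pa.
400 × 4.632e113 Pa = 1.853e116 Pa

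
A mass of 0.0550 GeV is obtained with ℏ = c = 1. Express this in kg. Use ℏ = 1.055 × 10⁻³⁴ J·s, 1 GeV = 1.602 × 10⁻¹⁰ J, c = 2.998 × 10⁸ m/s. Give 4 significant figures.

9.803 × 10⁻²⁹ kg

Mass is [E]/c²; divide by c².
1 GeV → 1/c² × (1 GeV in J) = 1.782 × 10⁻²⁷ kg.
Result: 0.0550 × 1.782 × 10⁻²⁷ = 9.803 × 10⁻²⁹ kg.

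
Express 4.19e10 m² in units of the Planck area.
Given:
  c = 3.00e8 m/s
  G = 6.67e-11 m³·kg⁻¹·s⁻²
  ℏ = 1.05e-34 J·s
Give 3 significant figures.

Planck area: A_P = ℏG/c³ = 2.59e-70 m².
4.19e10 / 2.59e-70 = 1.62e80

1.62e80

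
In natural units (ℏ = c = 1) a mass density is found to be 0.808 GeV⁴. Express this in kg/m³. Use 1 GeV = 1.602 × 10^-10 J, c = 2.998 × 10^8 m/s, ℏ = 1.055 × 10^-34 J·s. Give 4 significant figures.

Mass density is [E]/(c²[L]³) = [E]⁴/(ℏ³c⁵).
1 GeV⁴ → 1/(ℏ³c⁵) × (1 GeV in J)⁴ = 2.316 × 10^20 kg/m³.
Result: 0.808 × 2.316 × 10^20 = 1.871 × 10^20 kg/m³.

1.871 × 10^20 kg/m³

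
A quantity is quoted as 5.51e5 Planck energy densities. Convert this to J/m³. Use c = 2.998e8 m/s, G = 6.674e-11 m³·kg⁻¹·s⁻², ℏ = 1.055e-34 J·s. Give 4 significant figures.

One Planck energy density: u_P = c⁷/(ℏG²) = 4.632e113 J/m³.
5.51e5 × 4.632e113 J/m³ = 2.552e119 J/m³

2.552e119 J/m³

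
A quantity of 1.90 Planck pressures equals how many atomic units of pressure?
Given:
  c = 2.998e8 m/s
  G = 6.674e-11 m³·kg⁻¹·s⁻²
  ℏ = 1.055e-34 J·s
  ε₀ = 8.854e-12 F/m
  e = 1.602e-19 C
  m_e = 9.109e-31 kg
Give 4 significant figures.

3.005e100

Planck pressure: p_P = c⁷/(ℏG²) = 4.632e113 Pa
atomic unit of pressure: P_au = E_h/a₀³ = m_e⁴e¹⁰/((4πε₀)⁵ℏ⁸) = 2.929e13 Pa
1.90 × 4.632e113 / 2.929e13 = 3.005e100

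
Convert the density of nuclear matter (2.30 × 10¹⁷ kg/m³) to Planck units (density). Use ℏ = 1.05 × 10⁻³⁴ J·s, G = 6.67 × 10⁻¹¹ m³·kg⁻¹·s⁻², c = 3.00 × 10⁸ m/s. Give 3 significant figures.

4.42 × 10⁻⁸⁰

Planck density: ρ_P = c⁵/(ℏG²) = 5.20 × 10⁹⁶ kg/m³.
2.30 × 10¹⁷ / 5.20 × 10⁹⁶ = 4.42 × 10⁻⁸⁰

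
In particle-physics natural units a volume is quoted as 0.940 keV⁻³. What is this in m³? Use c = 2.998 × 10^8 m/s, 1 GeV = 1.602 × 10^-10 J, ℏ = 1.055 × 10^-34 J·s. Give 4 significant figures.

Volume is [L]³ = [E]⁻³·(ℏc)³.
1 GeV⁻³ → (ℏc)³ × (1 GeV in J)⁻³ = 7.696 × 10^-48 m³.
Convert the energy scale: 0.940 keV⁻³ = 9.40 × 10^17 GeV⁻³.
Result: 9.40 × 10^17 × 7.696 × 10^-48 = 7.234 × 10^-30 m³.

7.234 × 10^-30 m³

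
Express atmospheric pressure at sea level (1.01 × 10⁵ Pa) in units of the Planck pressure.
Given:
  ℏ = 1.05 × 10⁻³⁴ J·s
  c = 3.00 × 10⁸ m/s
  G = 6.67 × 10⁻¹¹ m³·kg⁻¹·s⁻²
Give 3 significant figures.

Planck pressure: p_P = c⁷/(ℏG²) = 4.68 × 10¹¹³ Pa.
1.01 × 10⁵ / 4.68 × 10¹¹³ = 2.16 × 10⁻¹⁰⁹

2.16 × 10⁻¹⁰⁹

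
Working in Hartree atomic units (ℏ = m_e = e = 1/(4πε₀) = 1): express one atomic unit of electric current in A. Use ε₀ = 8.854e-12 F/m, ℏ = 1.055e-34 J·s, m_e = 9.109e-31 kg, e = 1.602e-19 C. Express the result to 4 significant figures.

6.612e-3 A

Dimensional analysis gives I_au = e E_h/ℏ = m_e e⁵/((4πε₀)²ℏ³).
E_h = 4.354e-18 J
e·E_h/ℏ = 6.612e-3 A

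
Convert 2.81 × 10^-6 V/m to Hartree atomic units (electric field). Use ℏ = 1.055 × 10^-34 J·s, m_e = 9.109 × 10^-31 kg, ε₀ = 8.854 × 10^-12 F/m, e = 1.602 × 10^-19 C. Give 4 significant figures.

atomic unit of electric field: E_au = E_h/(e a₀) = m_e²e⁵/((4πε₀)³ℏ⁴) = 5.131 × 10^11 V/m.
2.81 × 10^-6 / 5.131 × 10^11 = 5.477 × 10^-18

5.477 × 10^-18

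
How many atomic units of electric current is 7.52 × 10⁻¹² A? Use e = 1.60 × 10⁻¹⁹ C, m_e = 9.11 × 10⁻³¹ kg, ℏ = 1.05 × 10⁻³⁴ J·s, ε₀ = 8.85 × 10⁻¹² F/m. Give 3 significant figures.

1.13 × 10⁻⁹

atomic unit of electric current: I_au = e E_h/ℏ = m_e e⁵/((4πε₀)²ℏ³) = 6.67 × 10⁻³ A.
7.52 × 10⁻¹² / 6.67 × 10⁻³ = 1.13 × 10⁻⁹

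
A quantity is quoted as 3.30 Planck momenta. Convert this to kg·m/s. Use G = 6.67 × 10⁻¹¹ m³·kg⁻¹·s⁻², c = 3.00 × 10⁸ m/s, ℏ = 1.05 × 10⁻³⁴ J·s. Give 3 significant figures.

21.5 kg·m/s

One Planck momentum: p_P = √(ℏc³/G) = 6.52 kg·m/s.
3.30 × 6.52 kg·m/s = 21.5 kg·m/s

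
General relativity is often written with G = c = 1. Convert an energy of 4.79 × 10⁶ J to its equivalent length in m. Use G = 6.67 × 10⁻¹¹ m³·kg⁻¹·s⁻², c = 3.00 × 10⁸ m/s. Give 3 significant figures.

Energy → length via G/c⁴.
4.79 × 10⁶ J × (G/c⁴) = 3.94 × 10⁻³⁸ m

3.94 × 10⁻³⁸ m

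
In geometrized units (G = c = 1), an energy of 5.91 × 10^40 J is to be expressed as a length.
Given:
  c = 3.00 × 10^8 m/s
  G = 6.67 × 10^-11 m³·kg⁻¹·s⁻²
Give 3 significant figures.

4.87 × 10^-4 m

Energy → length via G/c⁴.
5.91 × 10^40 J × (G/c⁴) = 4.87 × 10^-4 m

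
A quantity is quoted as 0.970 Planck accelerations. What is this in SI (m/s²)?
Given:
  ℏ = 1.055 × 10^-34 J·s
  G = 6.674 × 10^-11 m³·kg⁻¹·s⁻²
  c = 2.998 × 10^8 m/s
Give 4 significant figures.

5.393 × 10^51 m/s²

One Planck acceleration: a_P = √(c⁷/(ℏG)) = 5.560 × 10^51 m/s².
0.970 × 5.560 × 10^51 m/s² = 5.393 × 10^51 m/s²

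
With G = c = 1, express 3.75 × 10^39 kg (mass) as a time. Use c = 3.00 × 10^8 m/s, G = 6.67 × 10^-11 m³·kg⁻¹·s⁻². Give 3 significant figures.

9.26 × 10^3 s

Mass → time via G/c³.
3.75 × 10^39 kg × (G/c³) = 9.26 × 10^3 s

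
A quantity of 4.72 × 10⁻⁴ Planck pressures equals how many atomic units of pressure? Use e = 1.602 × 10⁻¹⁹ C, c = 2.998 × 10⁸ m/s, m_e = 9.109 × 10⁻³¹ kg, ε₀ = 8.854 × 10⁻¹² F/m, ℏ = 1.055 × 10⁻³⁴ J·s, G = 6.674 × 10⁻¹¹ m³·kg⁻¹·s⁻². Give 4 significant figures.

7.464 × 10⁹⁶

Planck pressure: p_P = c⁷/(ℏG²) = 4.632 × 10¹¹³ Pa
atomic unit of pressure: P_au = E_h/a₀³ = m_e⁴e¹⁰/((4πε₀)⁵ℏ⁸) = 2.929 × 10¹³ Pa
4.72 × 10⁻⁴ × 4.632 × 10¹¹³ / 2.929 × 10¹³ = 7.464 × 10⁹⁶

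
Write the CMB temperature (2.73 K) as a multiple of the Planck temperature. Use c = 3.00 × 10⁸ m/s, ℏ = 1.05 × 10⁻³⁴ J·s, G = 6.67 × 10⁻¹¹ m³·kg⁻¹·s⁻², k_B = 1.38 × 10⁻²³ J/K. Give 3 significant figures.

1.93 × 10⁻³²

Planck temperature: T_P = √(ℏc⁵/G) / k_B = 1.42 × 10³² K.
2.73 / 1.42 × 10³² = 1.93 × 10⁻³²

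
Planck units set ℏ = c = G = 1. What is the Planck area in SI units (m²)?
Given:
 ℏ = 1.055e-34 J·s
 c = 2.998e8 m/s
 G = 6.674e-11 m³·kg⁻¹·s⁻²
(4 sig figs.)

Dimensional analysis gives A_P = ℏG/c³.
  = 7.041e-45 / 2.695e25
  = 2.613e-70 m²

2.613e-70 m²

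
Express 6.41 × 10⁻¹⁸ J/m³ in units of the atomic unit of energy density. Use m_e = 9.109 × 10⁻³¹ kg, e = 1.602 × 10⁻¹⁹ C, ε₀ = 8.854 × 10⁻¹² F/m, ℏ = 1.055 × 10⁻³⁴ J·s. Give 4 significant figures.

2.188 × 10⁻³¹

atomic unit of energy density: u_au = E_h/a₀³ = m_e⁴e¹⁰/((4πε₀)⁵ℏ⁸) = 2.929 × 10¹³ J/m³.
6.41 × 10⁻¹⁸ / 2.929 × 10¹³ = 2.188 × 10⁻³¹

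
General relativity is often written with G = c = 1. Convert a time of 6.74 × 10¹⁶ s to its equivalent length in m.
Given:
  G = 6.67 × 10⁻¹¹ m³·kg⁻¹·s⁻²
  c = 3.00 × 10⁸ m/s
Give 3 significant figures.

2.02 × 10²⁵ m

Time → length via c.
6.74 × 10¹⁶ s × (c) = 2.02 × 10²⁵ m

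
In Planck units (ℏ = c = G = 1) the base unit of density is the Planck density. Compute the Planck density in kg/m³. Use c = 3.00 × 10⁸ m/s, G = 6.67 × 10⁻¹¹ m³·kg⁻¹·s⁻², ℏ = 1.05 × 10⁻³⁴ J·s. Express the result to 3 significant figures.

5.20 × 10⁹⁶ kg/m³

ρ_P = c⁵/(ℏG²)
  = 2.43 × 10⁴² / 4.67 × 10⁻⁵⁵
  = 5.20 × 10⁹⁶ kg/m³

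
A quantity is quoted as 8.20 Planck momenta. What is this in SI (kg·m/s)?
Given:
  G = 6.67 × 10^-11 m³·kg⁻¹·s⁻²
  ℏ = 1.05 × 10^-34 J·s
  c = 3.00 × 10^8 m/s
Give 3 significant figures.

53.5 kg·m/s

One Planck momentum: p_P = √(ℏc³/G) = 6.52 kg·m/s.
8.20 × 6.52 kg·m/s = 53.5 kg·m/s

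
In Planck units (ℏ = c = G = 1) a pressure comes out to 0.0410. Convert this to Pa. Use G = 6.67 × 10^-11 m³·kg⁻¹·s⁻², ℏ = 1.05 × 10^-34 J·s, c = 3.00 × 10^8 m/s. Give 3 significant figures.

One Planck pressure: p_P = c⁷/(ℏG²) = 4.68 × 10^113 Pa.
0.0410 × 4.68 × 10^113 Pa = 1.92 × 10^112 Pa

1.92 × 10^112 Pa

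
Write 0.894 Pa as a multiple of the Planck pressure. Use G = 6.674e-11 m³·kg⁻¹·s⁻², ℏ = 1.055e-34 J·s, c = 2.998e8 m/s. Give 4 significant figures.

1.930e-114

Planck pressure: p_P = c⁷/(ℏG²) = 4.632e113 Pa.
0.894 / 4.632e113 = 1.930e-114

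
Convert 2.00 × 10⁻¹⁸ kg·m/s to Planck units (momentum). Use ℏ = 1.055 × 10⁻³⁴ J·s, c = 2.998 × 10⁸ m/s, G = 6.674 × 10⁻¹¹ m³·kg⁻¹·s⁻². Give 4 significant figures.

3.064 × 10⁻¹⁹

Planck momentum: p_P = √(ℏc³/G) = 6.527 kg·m/s.
2.00 × 10⁻¹⁸ / 6.527 = 3.064 × 10⁻¹⁹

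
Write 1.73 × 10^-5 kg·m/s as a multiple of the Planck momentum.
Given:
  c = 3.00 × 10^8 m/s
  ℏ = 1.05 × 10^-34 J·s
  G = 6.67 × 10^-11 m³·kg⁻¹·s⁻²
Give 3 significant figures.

2.65 × 10^-6

Planck momentum: p_P = √(ℏc³/G) = 6.52 kg·m/s.
1.73 × 10^-5 / 6.52 = 2.65 × 10^-6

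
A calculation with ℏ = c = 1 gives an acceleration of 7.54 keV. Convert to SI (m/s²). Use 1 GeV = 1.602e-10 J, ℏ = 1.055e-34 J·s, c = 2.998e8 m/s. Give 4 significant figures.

3.433e27 m/s²

Acceleration is [L]/[T]² = c·[E]/ℏ.
1 GeV → c/ℏ × (1 GeV in J) = 4.552e32 m/s².
Convert the energy scale: 7.54 keV = 7.54e-6 GeV.
Result: 7.54e-6 × 4.552e32 = 3.433e27 m/s².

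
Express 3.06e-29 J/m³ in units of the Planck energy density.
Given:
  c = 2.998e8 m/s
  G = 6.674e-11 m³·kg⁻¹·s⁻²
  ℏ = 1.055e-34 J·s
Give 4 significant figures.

Planck energy density: u_P = c⁷/(ℏG²) = 4.632e113 J/m³.
3.06e-29 / 4.632e113 = 6.606e-143

6.606e-143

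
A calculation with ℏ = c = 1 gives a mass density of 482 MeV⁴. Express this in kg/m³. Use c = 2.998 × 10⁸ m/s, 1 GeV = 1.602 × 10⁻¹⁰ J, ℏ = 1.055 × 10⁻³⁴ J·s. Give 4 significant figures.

1.116 × 10¹¹ kg/m³

Mass density is [E]/(c²[L]³) = [E]⁴/(ℏ³c⁵).
1 GeV⁴ → 1/(ℏ³c⁵) × (1 GeV in J)⁴ = 2.316 × 10²⁰ kg/m³.
Convert the energy scale: 482 MeV⁴ = 4.82 × 10⁻¹⁰ GeV⁴.
Result: 4.82 × 10⁻¹⁰ × 2.316 × 10²⁰ = 1.116 × 10¹¹ kg/m³.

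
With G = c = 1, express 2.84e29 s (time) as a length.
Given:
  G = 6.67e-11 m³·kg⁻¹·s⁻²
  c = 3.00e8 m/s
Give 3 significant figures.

Time → length via c.
2.84e29 s × (c) = 8.52e37 m

8.52e37 m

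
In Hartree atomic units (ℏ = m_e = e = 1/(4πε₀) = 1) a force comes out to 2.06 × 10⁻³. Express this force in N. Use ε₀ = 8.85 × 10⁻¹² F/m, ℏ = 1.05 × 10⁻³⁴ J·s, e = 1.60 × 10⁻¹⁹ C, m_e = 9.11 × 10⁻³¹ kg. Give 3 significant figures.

1.72 × 10⁻¹⁰ N

One atomic unit of force: F_au = E_h/a₀ = m_e²e⁶/((4πε₀)³ℏ⁴) = 8.33 × 10⁻⁸ N.
2.06 × 10⁻³ × 8.33 × 10⁻⁸ N = 1.72 × 10⁻¹⁰ N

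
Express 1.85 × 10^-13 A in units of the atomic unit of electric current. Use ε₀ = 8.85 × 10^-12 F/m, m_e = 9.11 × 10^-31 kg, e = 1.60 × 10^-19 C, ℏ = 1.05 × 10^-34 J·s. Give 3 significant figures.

2.77 × 10^-11

atomic unit of electric current: I_au = e E_h/ℏ = m_e e⁵/((4πε₀)²ℏ³) = 6.67 × 10^-3 A.
1.85 × 10^-13 / 6.67 × 10^-3 = 2.77 × 10^-11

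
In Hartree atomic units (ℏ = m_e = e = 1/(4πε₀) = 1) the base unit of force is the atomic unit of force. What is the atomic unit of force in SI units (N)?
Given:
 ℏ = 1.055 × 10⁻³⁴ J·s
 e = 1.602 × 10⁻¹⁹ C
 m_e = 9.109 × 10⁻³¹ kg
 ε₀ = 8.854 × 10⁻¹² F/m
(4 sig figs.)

F_au = E_h/a₀ = m_e²e⁶/((4πε₀)³ℏ⁴)
E_h = 4.354 × 10⁻¹⁸ J
a₀ = 5.297 × 10⁻¹¹ m
E_h/a₀ = 8.220 × 10⁻⁸ N

8.220 × 10⁻⁸ N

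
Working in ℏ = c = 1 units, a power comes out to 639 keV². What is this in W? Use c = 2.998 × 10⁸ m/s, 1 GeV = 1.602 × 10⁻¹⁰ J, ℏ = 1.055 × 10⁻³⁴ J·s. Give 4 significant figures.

Power is [E]/[T] = [E]²/ℏ.
1 GeV² → 1/ℏ × (1 GeV in J)² = 2.433 × 10¹⁴ W.
Convert the energy scale: 639 keV² = 6.39 × 10⁻¹⁰ GeV².
Result: 6.39 × 10⁻¹⁰ × 2.433 × 10¹⁴ = 1.554 × 10⁵ W.

1.554 × 10⁵ W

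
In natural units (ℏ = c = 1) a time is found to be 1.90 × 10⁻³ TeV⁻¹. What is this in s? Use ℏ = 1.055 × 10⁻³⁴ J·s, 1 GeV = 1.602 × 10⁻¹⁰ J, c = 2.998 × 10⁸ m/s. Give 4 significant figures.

1.251 × 10⁻³⁰ s

A time is [E]⁻¹ in ℏ=c=1; restore one factor of ℏ.
1 GeV⁻¹ → ℏ × (1 GeV in J)⁻¹ = 6.586 × 10⁻²⁵ s.
Convert the energy scale: 1.90 × 10⁻³ TeV⁻¹ = 1.90 × 10⁻⁶ GeV⁻¹.
Result: 1.90 × 10⁻⁶ × 6.586 × 10⁻²⁵ = 1.251 × 10⁻³⁰ s.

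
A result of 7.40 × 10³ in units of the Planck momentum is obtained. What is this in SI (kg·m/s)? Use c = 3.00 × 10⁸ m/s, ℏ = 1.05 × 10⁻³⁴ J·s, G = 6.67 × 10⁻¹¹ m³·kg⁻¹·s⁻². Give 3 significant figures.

4.82 × 10⁴ kg·m/s

One Planck momentum: p_P = √(ℏc³/G) = 6.52 kg·m/s.
7.40 × 10³ × 6.52 kg·m/s = 4.82 × 10⁴ kg·m/s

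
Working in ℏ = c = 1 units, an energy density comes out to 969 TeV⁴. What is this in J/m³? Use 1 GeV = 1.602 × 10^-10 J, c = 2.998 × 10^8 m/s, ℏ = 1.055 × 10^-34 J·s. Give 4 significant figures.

[E]/[L]³ = [E]⁴/(ℏc)³; restore (ℏc)⁻³.
1 GeV⁴ → 1/(ℏc)³ × (1 GeV in J)⁴ = 2.082 × 10^37 J/m³.
Convert the energy scale: 969 TeV⁴ = 9.69 × 10^14 GeV⁴.
Result: 9.69 × 10^14 × 2.082 × 10^37 = 2.017 × 10^52 J/m³.

2.017 × 10^52 J/m³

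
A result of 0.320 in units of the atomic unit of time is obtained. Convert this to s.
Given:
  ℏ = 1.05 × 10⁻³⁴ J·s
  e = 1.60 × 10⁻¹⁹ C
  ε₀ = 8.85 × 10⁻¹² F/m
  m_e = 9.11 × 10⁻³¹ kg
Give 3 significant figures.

One atomic unit of time: τ_au = (4πε₀)²ℏ³/(m_e e⁴) = 2.40 × 10⁻¹⁷ s.
0.320 × 2.40 × 10⁻¹⁷ s = 7.67 × 10⁻¹⁸ s

7.67 × 10⁻¹⁸ s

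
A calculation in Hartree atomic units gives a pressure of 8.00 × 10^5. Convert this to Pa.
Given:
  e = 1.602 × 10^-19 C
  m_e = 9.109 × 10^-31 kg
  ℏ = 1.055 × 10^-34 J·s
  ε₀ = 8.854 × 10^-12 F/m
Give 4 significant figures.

2.343 × 10^19 Pa

One atomic unit of pressure: P_au = E_h/a₀³ = m_e⁴e¹⁰/((4πε₀)⁵ℏ⁸) = 2.929 × 10^13 Pa.
8.00 × 10^5 × 2.929 × 10^13 Pa = 2.343 × 10^19 Pa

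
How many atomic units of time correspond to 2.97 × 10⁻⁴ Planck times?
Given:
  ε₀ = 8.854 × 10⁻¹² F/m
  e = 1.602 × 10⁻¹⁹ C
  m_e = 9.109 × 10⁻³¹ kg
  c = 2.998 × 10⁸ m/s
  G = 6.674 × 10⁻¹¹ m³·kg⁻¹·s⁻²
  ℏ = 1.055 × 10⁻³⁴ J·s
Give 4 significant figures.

6.609 × 10⁻³¹

Planck time: t_P = √(ℏG/c⁵) = 5.392 × 10⁻⁴⁴ s
atomic unit of time: τ_au = (4πε₀)²ℏ³/(m_e e⁴) = 2.423 × 10⁻¹⁷ s
2.97 × 10⁻⁴ × 5.392 × 10⁻⁴⁴ / 2.423 × 10⁻¹⁷ = 6.609 × 10⁻³¹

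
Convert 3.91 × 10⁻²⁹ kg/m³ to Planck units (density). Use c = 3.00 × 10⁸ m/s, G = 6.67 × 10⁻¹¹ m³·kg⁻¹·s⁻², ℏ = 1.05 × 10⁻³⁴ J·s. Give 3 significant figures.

7.52 × 10⁻¹²⁶

Planck density: ρ_P = c⁵/(ℏG²) = 5.20 × 10⁹⁶ kg/m³.
3.91 × 10⁻²⁹ / 5.20 × 10⁹⁶ = 7.52 × 10⁻¹²⁶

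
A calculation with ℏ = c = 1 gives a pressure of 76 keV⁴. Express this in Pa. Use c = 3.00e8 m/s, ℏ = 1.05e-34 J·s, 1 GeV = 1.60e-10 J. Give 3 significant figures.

1.59e15 Pa

Pressure is [E]/[L]³ = [E]⁴/(ℏc)³.
1 GeV⁴ → 1/(ℏc)³ × (1 GeV in J)⁴ = 2.10e37 Pa.
Convert the energy scale: 76 keV⁴ = 7.60e-23 GeV⁴.
Result: 7.60e-23 × 2.10e37 = 1.59e15 Pa.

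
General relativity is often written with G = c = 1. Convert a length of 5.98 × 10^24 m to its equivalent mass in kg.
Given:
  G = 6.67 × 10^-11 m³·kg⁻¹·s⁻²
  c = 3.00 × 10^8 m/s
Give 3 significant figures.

Length → mass via c²/G.
5.98 × 10^24 m × (c²/G) = 8.07 × 10^51 kg

8.07 × 10^51 kg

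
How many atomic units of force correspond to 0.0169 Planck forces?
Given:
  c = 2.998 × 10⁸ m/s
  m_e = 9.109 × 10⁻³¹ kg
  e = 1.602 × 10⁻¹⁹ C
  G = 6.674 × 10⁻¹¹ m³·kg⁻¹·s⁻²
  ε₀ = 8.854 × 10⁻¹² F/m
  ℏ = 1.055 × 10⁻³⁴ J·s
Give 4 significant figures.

Planck force: F_P = c⁴/G = 1.210 × 10⁴⁴ N
atomic unit of force: F_au = E_h/a₀ = m_e²e⁶/((4πε₀)³ℏ⁴) = 8.220 × 10⁻⁸ N
0.0169 × 1.210 × 10⁴⁴ / 8.220 × 10⁻⁸ = 2.489 × 10⁴⁹

2.489 × 10⁴⁹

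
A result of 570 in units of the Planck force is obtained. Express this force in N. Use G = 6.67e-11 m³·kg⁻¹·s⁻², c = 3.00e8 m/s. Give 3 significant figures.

6.92e46 N

One Planck force: F_P = c⁴/G = 1.21e44 N.
570 × 1.21e44 N = 6.92e46 N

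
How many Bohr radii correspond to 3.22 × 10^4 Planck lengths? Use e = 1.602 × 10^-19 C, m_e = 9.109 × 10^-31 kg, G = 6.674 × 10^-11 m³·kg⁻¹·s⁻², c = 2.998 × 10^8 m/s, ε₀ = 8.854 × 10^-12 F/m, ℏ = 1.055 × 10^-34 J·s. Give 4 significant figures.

Planck length: ℓ_P = √(ℏG/c³) = 1.616 × 10^-35 m
Bohr radius: a₀ = 4πε₀ℏ²/(m_e e²) = 5.297 × 10^-11 m
3.22 × 10^4 × 1.616 × 10^-35 / 5.297 × 10^-11 = 9.826 × 10^-21

9.826 × 10^-21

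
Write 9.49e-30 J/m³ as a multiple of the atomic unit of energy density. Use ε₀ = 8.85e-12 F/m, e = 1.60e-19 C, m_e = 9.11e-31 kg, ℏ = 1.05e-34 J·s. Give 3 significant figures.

3.15e-43

atomic unit of energy density: u_au = E_h/a₀³ = m_e⁴e¹⁰/((4πε₀)⁵ℏ⁸) = 3.01e13 J/m³.
9.49e-30 / 3.01e13 = 3.15e-43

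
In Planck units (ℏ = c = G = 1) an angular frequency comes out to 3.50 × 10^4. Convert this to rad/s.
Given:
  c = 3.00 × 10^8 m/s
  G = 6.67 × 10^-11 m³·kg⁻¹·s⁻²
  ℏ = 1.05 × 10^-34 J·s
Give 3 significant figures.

6.52 × 10^47 rad/s

One Planck angular frequency: ω_P = √(c⁵/(ℏG)) = 1.86 × 10^43 rad/s.
3.50 × 10^4 × 1.86 × 10^43 rad/s = 6.52 × 10^47 rad/s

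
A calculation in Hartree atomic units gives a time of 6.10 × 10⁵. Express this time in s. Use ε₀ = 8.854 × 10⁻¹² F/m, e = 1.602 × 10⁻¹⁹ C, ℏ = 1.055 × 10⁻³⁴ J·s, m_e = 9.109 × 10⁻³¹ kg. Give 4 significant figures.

1.478 × 10⁻¹¹ s

One atomic unit of time: τ_au = (4πε₀)²ℏ³/(m_e e⁴) = 2.423 × 10⁻¹⁷ s.
6.10 × 10⁵ × 2.423 × 10⁻¹⁷ s = 1.478 × 10⁻¹¹ s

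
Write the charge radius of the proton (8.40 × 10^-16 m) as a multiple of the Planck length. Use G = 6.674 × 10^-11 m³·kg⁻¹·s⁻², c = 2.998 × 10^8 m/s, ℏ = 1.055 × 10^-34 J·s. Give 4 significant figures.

5.196 × 10^19

Planck length: ℓ_P = √(ℏG/c³) = 1.616 × 10^-35 m.
8.40 × 10^-16 / 1.616 × 10^-35 = 5.196 × 10^19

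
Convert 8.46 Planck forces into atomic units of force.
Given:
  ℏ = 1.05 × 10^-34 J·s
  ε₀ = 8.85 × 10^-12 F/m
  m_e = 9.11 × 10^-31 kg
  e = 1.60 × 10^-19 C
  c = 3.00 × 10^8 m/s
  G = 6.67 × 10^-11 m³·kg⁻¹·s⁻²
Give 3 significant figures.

1.23 × 10^52

Planck force: F_P = c⁴/G = 1.21 × 10^44 N
atomic unit of force: F_au = E_h/a₀ = m_e²e⁶/((4πε₀)³ℏ⁴) = 8.33 × 10^-8 N
8.46 × 1.21 × 10^44 / 8.33 × 10^-8 = 1.23 × 10^52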